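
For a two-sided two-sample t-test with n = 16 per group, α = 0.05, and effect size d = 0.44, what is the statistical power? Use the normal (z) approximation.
Power ≈ 0.24

Power calculation (two-sample t-test, normal approximation):
z_β = d · √(n/2) - z_{α/2}
z_β = 0.44 · √(16/2) - 1.960
z_β = 0.44 · 2.828 - 1.960
z_β = -0.715

Power = Φ(z_β) = Φ(-0.715) ≈ 0.237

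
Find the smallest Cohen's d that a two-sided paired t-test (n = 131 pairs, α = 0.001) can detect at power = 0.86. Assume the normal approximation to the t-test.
d ≈ 0.38

Minimum detectable effect (paired t-test, normal approximation):
d = (z_{α/2} + z_β) / √n
d = (3.291 + 1.080) / √131
d = 4.371 / 11.446
d ≈ 0.38

By Cohen's convention (0.2 small / 0.5 medium / 0.8 large): small effect.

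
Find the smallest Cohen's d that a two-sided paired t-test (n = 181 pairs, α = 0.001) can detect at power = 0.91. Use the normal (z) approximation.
d ≈ 0.34

Minimum detectable effect (paired t-test, normal approximation):
d = (z_{α/2} + z_β) / √n
d = (3.291 + 1.341) / √181
d = 4.631 / 13.454
d ≈ 0.34

By Cohen's convention (0.2 small / 0.5 medium / 0.8 large): small effect.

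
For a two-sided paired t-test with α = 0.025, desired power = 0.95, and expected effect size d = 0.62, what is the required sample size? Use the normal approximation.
n = 40 pairs

Sample size formula (paired t-test, normal approximation):
n = ((z_{α/2} + z_β) / d)²

z_{α/2} = 2.241 (for α = 0.025, two-sided)
z_β = 1.645 (for power = 0.95)
d = 0.62

n = ((2.241 + 1.645) / 0.62)²
n = (6.268)²
n ≈ 39.29
Round up to the next whole number: n = 40 pairs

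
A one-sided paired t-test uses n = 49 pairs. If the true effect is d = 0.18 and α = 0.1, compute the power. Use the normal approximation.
Power ≈ 0.49

Power calculation (paired t-test, normal approximation):
z_β = d · √n - z_α
z_β = 0.18 · √49 - 1.282
z_β = 0.18 · 7.000 - 1.282
z_β = -0.022

Power = Φ(z_β) = Φ(-0.022) ≈ 0.491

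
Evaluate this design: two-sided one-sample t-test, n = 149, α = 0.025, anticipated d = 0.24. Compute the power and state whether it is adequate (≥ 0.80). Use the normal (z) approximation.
Power ≈ 0.75; the study is underpowered (power < 0.80)

Power calculation (one-sample t-test, normal approximation):
z_β = d · √n - z_{α/2}
z_β = 0.24 · √149 - 2.241
z_β = 0.24 · 12.207 - 2.241
z_β = 0.688

Power = Φ(z_β) = Φ(0.688) ≈ 0.754

Effect size d = 0.24 is small by Cohen's convention (0.2/0.5/0.8).

Threshold: power ≥ 0.80 is conventionally adequate.
Power ≈ 0.75 → the study is underpowered (power < 0.80).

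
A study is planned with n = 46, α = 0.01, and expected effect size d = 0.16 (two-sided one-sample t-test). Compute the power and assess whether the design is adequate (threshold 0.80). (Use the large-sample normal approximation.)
Power ≈ 0.07; the study is underpowered (power < 0.80)

Power calculation (one-sample t-test, normal approximation):
z_β = d · √n - z_{α/2}
z_β = 0.16 · √46 - 2.576
z_β = 0.16 · 6.782 - 2.576
z_β = -1.491

Power = Φ(z_β) = Φ(-1.491) ≈ 0.068

Effect size d = 0.16 is very small by Cohen's convention (0.2/0.5/0.8).

Threshold: power ≥ 0.80 is conventionally adequate.
Power ≈ 0.07 → the study is underpowered (power < 0.80).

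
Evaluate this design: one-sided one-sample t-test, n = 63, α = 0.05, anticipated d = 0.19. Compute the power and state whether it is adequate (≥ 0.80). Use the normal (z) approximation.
Power ≈ 0.45; the study is underpowered (power < 0.80)

Power calculation (one-sample t-test, normal approximation):
z_β = d · √n - z_α
z_β = 0.19 · √63 - 1.645
z_β = 0.19 · 7.937 - 1.645
z_β = -0.137

Power = Φ(z_β) = Φ(-0.137) ≈ 0.446

Effect size d = 0.19 is very small by Cohen's convention (0.2/0.5/0.8).

Threshold: power ≥ 0.80 is conventionally adequate.
Power ≈ 0.45 → the study is underpowered (power < 0.80).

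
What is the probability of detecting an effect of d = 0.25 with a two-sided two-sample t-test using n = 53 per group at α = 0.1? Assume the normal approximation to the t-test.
Power ≈ 0.36

Power calculation (two-sample t-test, normal approximation):
z_β = d · √(n/2) - z_{α/2}
z_β = 0.25 · √(53/2) - 1.645
z_β = 0.25 · 5.148 - 1.645
z_β = -0.358

Power = Φ(z_β) = Φ(-0.358) ≈ 0.360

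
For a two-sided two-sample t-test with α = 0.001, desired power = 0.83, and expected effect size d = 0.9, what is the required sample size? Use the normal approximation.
n = 45 per group

Sample size formula (two-sample t-test, normal approximation):
n = 2 · ((z_{α/2} + z_β) / d)²

z_{α/2} = 3.291 (for α = 0.001, two-sided)
z_β = 0.954 (for power = 0.83)
d = 0.9

n = 2 · ((3.291 + 0.954) / 0.9)²
n = 2 · (4.717)²
n ≈ 44.50
Round up to the next whole number: n = 45 per group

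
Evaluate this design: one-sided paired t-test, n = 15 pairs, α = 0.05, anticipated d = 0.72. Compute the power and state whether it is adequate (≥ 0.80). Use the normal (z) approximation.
Power ≈ 0.87; the study is adequately powered (power ≥ 0.80)

Power calculation (paired t-test, normal approximation):
z_β = d · √n - z_α
z_β = 0.72 · √15 - 1.645
z_β = 0.72 · 3.873 - 1.645
z_β = 1.144

Power = Φ(z_β) = Φ(1.144) ≈ 0.874

Effect size d = 0.72 is medium by Cohen's convention (0.2/0.5/0.8).

Threshold: power ≥ 0.80 is conventionally adequate.
Power ≈ 0.87 → the study is adequately powered (power ≥ 0.80).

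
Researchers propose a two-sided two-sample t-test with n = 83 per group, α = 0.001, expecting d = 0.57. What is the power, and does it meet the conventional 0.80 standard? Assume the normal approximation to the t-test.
Power ≈ 0.65; the study is underpowered (power < 0.80)

Power calculation (two-sample t-test, normal approximation):
z_β = d · √(n/2) - z_{α/2}
z_β = 0.57 · √(83/2) - 3.291
z_β = 0.57 · 6.442 - 3.291
z_β = 0.381

Power = Φ(z_β) = Φ(0.381) ≈ 0.649

Effect size d = 0.57 is medium by Cohen's convention (0.2/0.5/0.8).

Threshold: power ≥ 0.80 is conventionally adequate.
Power ≈ 0.65 → the study is underpowered (power < 0.80).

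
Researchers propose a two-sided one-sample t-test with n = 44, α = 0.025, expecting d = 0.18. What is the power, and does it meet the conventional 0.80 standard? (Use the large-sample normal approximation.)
Power ≈ 0.15; the study is underpowered (power < 0.80)

Power calculation (one-sample t-test, normal approximation):
z_β = d · √n - z_{α/2}
z_β = 0.18 · √44 - 2.241
z_β = 0.18 · 6.633 - 2.241
z_β = -1.047

Power = Φ(z_β) = Φ(-1.047) ≈ 0.147

Effect size d = 0.18 is very small by Cohen's convention (0.2/0.5/0.8).

Threshold: power ≥ 0.80 is conventionally adequate.
Power ≈ 0.15 → the study is underpowered (power < 0.80).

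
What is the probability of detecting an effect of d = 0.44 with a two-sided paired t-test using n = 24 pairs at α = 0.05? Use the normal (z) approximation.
Power ≈ 0.58

Power calculation (paired t-test, normal approximation):
z_β = d · √n - z_{α/2}
z_β = 0.44 · √24 - 1.960
z_β = 0.44 · 4.899 - 1.960
z_β = 0.196

Power = Φ(z_β) = Φ(0.196) ≈ 0.578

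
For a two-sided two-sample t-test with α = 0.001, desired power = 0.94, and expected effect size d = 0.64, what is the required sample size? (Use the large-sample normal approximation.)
n = 115 per group

Sample size formula (two-sample t-test, normal approximation):
n = 2 · ((z_{α/2} + z_β) / d)²

z_{α/2} = 3.291 (for α = 0.001, two-sided)
z_β = 1.555 (for power = 0.94)
d = 0.64

n = 2 · ((3.291 + 1.555) / 0.64)²
n = 2 · (7.572)²
n ≈ 114.67
Round up to the next whole number: n = 115 per group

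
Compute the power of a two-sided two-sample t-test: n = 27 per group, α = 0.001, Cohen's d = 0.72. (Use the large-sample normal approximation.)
Power ≈ 0.26

Power calculation (two-sample t-test, normal approximation):
z_β = d · √(n/2) - z_{α/2}
z_β = 0.72 · √(27/2) - 3.291
z_β = 0.72 · 3.674 - 3.291
z_β = -0.645

Power = Φ(z_β) = Φ(-0.645) ≈ 0.259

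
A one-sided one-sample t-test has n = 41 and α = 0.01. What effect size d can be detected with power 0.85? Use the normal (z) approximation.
d ≈ 0.53

Minimum detectable effect (one-sample t-test, normal approximation):
d = (z_α + z_β) / √n
d = (2.326 + 1.036) / √41
d = 3.363 / 6.403
d ≈ 0.53

By Cohen's convention (0.2 small / 0.5 medium / 0.8 large): medium effect.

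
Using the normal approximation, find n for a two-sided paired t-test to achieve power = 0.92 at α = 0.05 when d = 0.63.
n = 29 pairs

Sample size formula (paired t-test, normal approximation):
n = ((z_{α/2} + z_β) / d)²

z_{α/2} = 1.960 (for α = 0.05, two-sided)
z_β = 1.405 (for power = 0.92)
d = 0.63

n = ((1.960 + 1.405) / 0.63)²
n = (5.341)²
n ≈ 28.53
Round up to the next whole number: n = 29 pairs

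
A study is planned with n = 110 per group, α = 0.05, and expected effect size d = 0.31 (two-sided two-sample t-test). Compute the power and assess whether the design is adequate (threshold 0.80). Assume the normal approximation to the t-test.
Power ≈ 0.63; the study is underpowered (power < 0.80)

Power calculation (two-sample t-test, normal approximation):
z_β = d · √(n/2) - z_{α/2}
z_β = 0.31 · √(110/2) - 1.960
z_β = 0.31 · 7.416 - 1.960
z_β = 0.339

Power = Φ(z_β) = Φ(0.339) ≈ 0.633

Effect size d = 0.31 is small by Cohen's convention (0.2/0.5/0.8).

Threshold: power ≥ 0.80 is conventionally adequate.
Power ≈ 0.63 → the study is underpowered (power < 0.80).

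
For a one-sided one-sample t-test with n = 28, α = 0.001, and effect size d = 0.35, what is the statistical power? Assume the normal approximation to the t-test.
Power ≈ 0.11

Power calculation (one-sample t-test, normal approximation):
z_β = d · √n - z_α
z_β = 0.35 · √28 - 3.090
z_β = 0.35 · 5.292 - 3.090
z_β = -1.238

Power = Φ(z_β) = Φ(-1.238) ≈ 0.108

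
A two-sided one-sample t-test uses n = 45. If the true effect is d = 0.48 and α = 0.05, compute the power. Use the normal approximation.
Power ≈ 0.90

Power calculation (one-sample t-test, normal approximation):
z_β = d · √n - z_{α/2}
z_β = 0.48 · √45 - 1.960
z_β = 0.48 · 6.708 - 1.960
z_β = 1.260

Power = Φ(z_β) = Φ(1.260) ≈ 0.896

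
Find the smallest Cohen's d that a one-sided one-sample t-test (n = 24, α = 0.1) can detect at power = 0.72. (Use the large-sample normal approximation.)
d ≈ 0.38

Minimum detectable effect (one-sample t-test, normal approximation):
d = (z_α + z_β) / √n
d = (1.282 + 0.583) / √24
d = 1.864 / 4.899
d ≈ 0.38

By Cohen's convention (0.2 small / 0.5 medium / 0.8 large): small effect.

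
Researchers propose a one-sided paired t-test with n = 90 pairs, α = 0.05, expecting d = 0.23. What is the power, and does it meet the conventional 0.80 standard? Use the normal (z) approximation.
Power ≈ 0.70; the study is underpowered (power < 0.80)

Power calculation (paired t-test, normal approximation):
z_β = d · √n - z_α
z_β = 0.23 · √90 - 1.645
z_β = 0.23 · 9.487 - 1.645
z_β = 0.537

Power = Φ(z_β) = Φ(0.537) ≈ 0.704

Effect size d = 0.23 is small by Cohen's convention (0.2/0.5/0.8).

Threshold: power ≥ 0.80 is conventionally adequate.
Power ≈ 0.70 → the study is underpowered (power < 0.80).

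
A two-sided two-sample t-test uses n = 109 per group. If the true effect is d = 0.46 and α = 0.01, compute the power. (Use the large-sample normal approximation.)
Power ≈ 0.79

Power calculation (two-sample t-test, normal approximation):
z_β = d · √(n/2) - z_{α/2}
z_β = 0.46 · √(109/2) - 2.576
z_β = 0.46 · 7.382 - 2.576
z_β = 0.820

Power = Φ(z_β) = Φ(0.820) ≈ 0.794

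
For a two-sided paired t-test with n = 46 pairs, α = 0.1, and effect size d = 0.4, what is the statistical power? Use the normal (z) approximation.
Power ≈ 0.86

Power calculation (paired t-test, normal approximation):
z_β = d · √n - z_{α/2}
z_β = 0.4 · √46 - 1.645
z_β = 0.4 · 6.782 - 1.645
z_β = 1.068

Power = Φ(z_β) = Φ(1.068) ≈ 0.857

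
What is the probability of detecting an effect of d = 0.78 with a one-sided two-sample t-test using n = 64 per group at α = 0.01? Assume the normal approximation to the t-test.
Power ≈ 0.98

Power calculation (two-sample t-test, normal approximation):
z_β = d · √(n/2) - z_α
z_β = 0.78 · √(64/2) - 2.326
z_β = 0.78 · 5.657 - 2.326
z_β = 2.086

Power = Φ(z_β) = Φ(2.086) ≈ 0.982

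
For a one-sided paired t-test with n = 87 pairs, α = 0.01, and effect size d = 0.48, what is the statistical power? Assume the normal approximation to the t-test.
Power ≈ 0.98

Power calculation (paired t-test, normal approximation):
z_β = d · √n - z_α
z_β = 0.48 · √87 - 2.326
z_β = 0.48 · 9.327 - 2.326
z_β = 2.151

Power = Φ(z_β) = Φ(2.151) ≈ 0.984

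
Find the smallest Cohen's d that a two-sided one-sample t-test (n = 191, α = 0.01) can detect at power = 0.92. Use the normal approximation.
d ≈ 0.29

Minimum detectable effect (one-sample t-test, normal approximation):
d = (z_{α/2} + z_β) / √n
d = (2.576 + 1.405) / √191
d = 3.981 / 13.820
d ≈ 0.29

By Cohen's convention (0.2 small / 0.5 medium / 0.8 large): small effect.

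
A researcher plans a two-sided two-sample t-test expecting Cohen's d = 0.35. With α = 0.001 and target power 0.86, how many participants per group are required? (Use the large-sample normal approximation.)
n = 312 per group

Sample size formula (two-sample t-test, normal approximation):
n = 2 · ((z_{α/2} + z_β) / d)²

z_{α/2} = 3.291 (for α = 0.001, two-sided)
z_β = 1.080 (for power = 0.86)
d = 0.35

n = 2 · ((3.291 + 1.080) / 0.35)²
n = 2 · (12.489)²
n ≈ 311.95
Round up to the next whole number: n = 312 per group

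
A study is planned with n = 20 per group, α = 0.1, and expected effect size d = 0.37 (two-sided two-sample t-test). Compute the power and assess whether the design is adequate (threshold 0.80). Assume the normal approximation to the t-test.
Power ≈ 0.32; the study is underpowered (power < 0.80)

Power calculation (two-sample t-test, normal approximation):
z_β = d · √(n/2) - z_{α/2}
z_β = 0.37 · √(20/2) - 1.645
z_β = 0.37 · 3.162 - 1.645
z_β = -0.475

Power = Φ(z_β) = Φ(-0.475) ≈ 0.317

Effect size d = 0.37 is small by Cohen's convention (0.2/0.5/0.8).

Threshold: power ≥ 0.80 is conventionally adequate.
Power ≈ 0.32 → the study is underpowered (power < 0.80).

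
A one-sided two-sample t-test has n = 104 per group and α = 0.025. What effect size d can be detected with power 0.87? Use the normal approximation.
d ≈ 0.43

Minimum detectable effect (two-sample t-test, normal approximation):
d = (z_α + z_β) / √(n/2)
d = (1.960 + 1.126) / √(104/2)
d = 3.086 / 7.211
d ≈ 0.43

By Cohen's convention (0.2 small / 0.5 medium / 0.8 large): small effect.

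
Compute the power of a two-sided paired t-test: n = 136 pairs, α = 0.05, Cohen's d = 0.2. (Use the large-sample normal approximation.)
Power ≈ 0.65

Power calculation (paired t-test, normal approximation):
z_β = d · √n - z_{α/2}
z_β = 0.2 · √136 - 1.960
z_β = 0.2 · 11.662 - 1.960
z_β = 0.372

Power = Φ(z_β) = Φ(0.372) ≈ 0.645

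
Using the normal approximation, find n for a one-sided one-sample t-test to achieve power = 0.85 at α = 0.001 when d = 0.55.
n = 57

Sample size formula (one-sample t-test, normal approximation):
n = ((z_α + z_β) / d)²

z_α = 3.090 (for α = 0.001, one-sided)
z_β = 1.036 (for power = 0.85)
d = 0.55

n = ((3.090 + 1.036) / 0.55)²
n = (7.502)²
n ≈ 56.28
Round up to the next whole number: n = 57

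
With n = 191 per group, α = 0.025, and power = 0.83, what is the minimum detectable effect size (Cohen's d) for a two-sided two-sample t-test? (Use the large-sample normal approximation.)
d ≈ 0.33

Minimum detectable effect (two-sample t-test, normal approximation):
d = (z_{α/2} + z_β) / √(n/2)
d = (2.241 + 0.954) / √(191/2)
d = 3.196 / 9.772
d ≈ 0.33

By Cohen's convention (0.2 small / 0.5 medium / 0.8 large): small effect.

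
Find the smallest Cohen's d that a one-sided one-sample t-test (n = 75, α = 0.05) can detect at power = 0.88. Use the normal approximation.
d ≈ 0.33

Minimum detectable effect (one-sample t-test, normal approximation):
d = (z_α + z_β) / √n
d = (1.645 + 1.175) / √75
d = 2.820 / 8.660
d ≈ 0.33

By Cohen's convention (0.2 small / 0.5 medium / 0.8 large): small effect.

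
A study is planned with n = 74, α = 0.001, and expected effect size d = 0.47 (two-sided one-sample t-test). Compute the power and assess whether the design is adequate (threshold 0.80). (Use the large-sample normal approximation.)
Power ≈ 0.77; the study is underpowered (power < 0.80)

Power calculation (one-sample t-test, normal approximation):
z_β = d · √n - z_{α/2}
z_β = 0.47 · √74 - 3.291
z_β = 0.47 · 8.602 - 3.291
z_β = 0.753

Power = Φ(z_β) = Φ(0.753) ≈ 0.774

Effect size d = 0.47 is small by Cohen's convention (0.2/0.5/0.8).

Threshold: power ≥ 0.80 is conventionally adequate.
Power ≈ 0.77 → the study is underpowered (power < 0.80).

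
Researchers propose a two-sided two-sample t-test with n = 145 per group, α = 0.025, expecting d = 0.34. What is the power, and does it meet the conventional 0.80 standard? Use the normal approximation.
Power ≈ 0.74; the study is underpowered (power < 0.80)

Power calculation (two-sample t-test, normal approximation):
z_β = d · √(n/2) - z_{α/2}
z_β = 0.34 · √(145/2) - 2.241
z_β = 0.34 · 8.515 - 2.241
z_β = 0.654

Power = Φ(z_β) = Φ(0.654) ≈ 0.743

Effect size d = 0.34 is small by Cohen's convention (0.2/0.5/0.8).

Threshold: power ≥ 0.80 is conventionally adequate.
Power ≈ 0.74 → the study is underpowered (power < 0.80).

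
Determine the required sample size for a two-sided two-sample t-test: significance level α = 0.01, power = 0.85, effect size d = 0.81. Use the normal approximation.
n = 40 per group

Sample size formula (two-sample t-test, normal approximation):
n = 2 · ((z_{α/2} + z_β) / d)²

z_{α/2} = 2.576 (for α = 0.01, two-sided)
z_β = 1.036 (for power = 0.85)
d = 0.81

n = 2 · ((2.576 + 1.036) / 0.81)²
n = 2 · (4.459)²
n ≈ 39.77
Round up to the next whole number: n = 40 per group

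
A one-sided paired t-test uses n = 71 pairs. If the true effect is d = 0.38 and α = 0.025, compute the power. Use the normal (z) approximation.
Power ≈ 0.89

Power calculation (paired t-test, normal approximation):
z_β = d · √n - z_α
z_β = 0.38 · √71 - 1.960
z_β = 0.38 · 8.426 - 1.960
z_β = 1.242

Power = Φ(z_β) = Φ(1.242) ≈ 0.893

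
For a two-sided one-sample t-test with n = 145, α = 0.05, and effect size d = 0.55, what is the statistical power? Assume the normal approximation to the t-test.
Power ≈ 1.00

Power calculation (one-sample t-test, normal approximation):
z_β = d · √n - z_{α/2}
z_β = 0.55 · √145 - 1.960
z_β = 0.55 · 12.042 - 1.960
z_β = 4.663

Power = Φ(z_β) = Φ(4.663) ≈ 1.000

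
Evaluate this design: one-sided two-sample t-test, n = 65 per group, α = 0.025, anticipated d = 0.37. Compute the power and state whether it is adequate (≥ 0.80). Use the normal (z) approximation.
Power ≈ 0.56; the study is underpowered (power < 0.80)

Power calculation (two-sample t-test, normal approximation):
z_β = d · √(n/2) - z_α
z_β = 0.37 · √(65/2) - 1.960
z_β = 0.37 · 5.701 - 1.960
z_β = 0.149

Power = Φ(z_β) = Φ(0.149) ≈ 0.559

Effect size d = 0.37 is small by Cohen's convention (0.2/0.5/0.8).

Threshold: power ≥ 0.80 is conventionally adequate.
Power ≈ 0.56 → the study is underpowered (power < 0.80).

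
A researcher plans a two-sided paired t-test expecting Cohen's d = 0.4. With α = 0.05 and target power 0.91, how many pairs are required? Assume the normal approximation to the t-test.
n = 69 pairs

Sample size formula (paired t-test, normal approximation):
n = ((z_{α/2} + z_β) / d)²

z_{α/2} = 1.960 (for α = 0.05, two-sided)
z_β = 1.341 (for power = 0.91)
d = 0.4

n = ((1.960 + 1.341) / 0.4)²
n = (8.253)²
n ≈ 68.11
Round up to the next whole number: n = 69 pairs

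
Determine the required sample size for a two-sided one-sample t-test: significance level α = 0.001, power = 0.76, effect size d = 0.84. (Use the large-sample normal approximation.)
n = 23

Sample size formula (one-sample t-test, normal approximation):
n = ((z_{α/2} + z_β) / d)²

z_{α/2} = 3.291 (for α = 0.001, two-sided)
z_β = 0.706 (for power = 0.76)
d = 0.84

n = ((3.291 + 0.706) / 0.84)²
n = (4.758)²
n ≈ 22.64
Round up to the next whole number: n = 23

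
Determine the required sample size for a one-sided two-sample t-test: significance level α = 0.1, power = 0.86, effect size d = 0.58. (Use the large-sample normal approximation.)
n = 34 per group

Sample size formula (two-sample t-test, normal approximation):
n = 2 · ((z_α + z_β) / d)²

z_α = 1.282 (for α = 0.1, one-sided)
z_β = 1.080 (for power = 0.86)
d = 0.58

n = 2 · ((1.282 + 1.080) / 0.58)²
n = 2 · (4.072)²
n ≈ 33.16
Round up to the next whole number: n = 34 per group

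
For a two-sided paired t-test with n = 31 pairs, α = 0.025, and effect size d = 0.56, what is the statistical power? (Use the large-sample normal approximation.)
Power ≈ 0.81

Power calculation (paired t-test, normal approximation):
z_β = d · √n - z_{α/2}
z_β = 0.56 · √31 - 2.241
z_β = 0.56 · 5.568 - 2.241
z_β = 0.877

Power = Φ(z_β) = Φ(0.877) ≈ 0.810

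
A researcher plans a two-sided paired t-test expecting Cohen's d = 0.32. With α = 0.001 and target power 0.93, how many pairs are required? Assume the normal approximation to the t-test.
n = 222 pairs

Sample size formula (paired t-test, normal approximation):
n = ((z_{α/2} + z_β) / d)²

z_{α/2} = 3.291 (for α = 0.001, two-sided)
z_β = 1.476 (for power = 0.93)
d = 0.32

n = ((3.291 + 1.476) / 0.32)²
n = (14.897)²
n ≈ 221.92
Round up to the next whole number: n = 222 pairs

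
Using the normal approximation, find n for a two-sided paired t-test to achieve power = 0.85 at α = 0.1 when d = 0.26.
n = 107 pairs

Sample size formula (paired t-test, normal approximation):
n = ((z_{α/2} + z_β) / d)²

z_{α/2} = 1.645 (for α = 0.1, two-sided)
z_β = 1.036 (for power = 0.85)
d = 0.26

n = ((1.645 + 1.036) / 0.26)²
n = (10.312)²
n ≈ 106.34
Round up to the next whole number: n = 107 pairs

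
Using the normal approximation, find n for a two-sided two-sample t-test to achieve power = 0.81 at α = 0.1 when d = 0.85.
n = 18 per group

Sample size formula (two-sample t-test, normal approximation):
n = 2 · ((z_{α/2} + z_β) / d)²

z_{α/2} = 1.645 (for α = 0.1, two-sided)
z_β = 0.878 (for power = 0.81)
d = 0.85

n = 2 · ((1.645 + 0.878) / 0.85)²
n = 2 · (2.968)²
n ≈ 17.62
Round up to the next whole number: n = 18 per group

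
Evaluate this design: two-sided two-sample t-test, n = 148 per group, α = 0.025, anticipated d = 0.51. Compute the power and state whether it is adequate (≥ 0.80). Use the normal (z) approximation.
Power ≈ 0.98; the study is adequately powered (power ≥ 0.80)

Power calculation (two-sample t-test, normal approximation):
z_β = d · √(n/2) - z_{α/2}
z_β = 0.51 · √(148/2) - 2.241
z_β = 0.51 · 8.602 - 2.241
z_β = 2.146

Power = Φ(z_β) = Φ(2.146) ≈ 0.984

Effect size d = 0.51 is medium by Cohen's convention (0.2/0.5/0.8).

Threshold: power ≥ 0.80 is conventionally adequate.
Power ≈ 0.98 → the study is adequately powered (power ≥ 0.80).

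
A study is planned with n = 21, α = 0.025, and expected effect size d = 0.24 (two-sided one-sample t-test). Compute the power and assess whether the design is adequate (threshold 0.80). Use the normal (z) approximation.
Power ≈ 0.13; the study is underpowered (power < 0.80)

Power calculation (one-sample t-test, normal approximation):
z_β = d · √n - z_{α/2}
z_β = 0.24 · √21 - 2.241
z_β = 0.24 · 4.583 - 2.241
z_β = -1.142

Power = Φ(z_β) = Φ(-1.142) ≈ 0.127

Effect size d = 0.24 is small by Cohen's convention (0.2/0.5/0.8).

Threshold: power ≥ 0.80 is conventionally adequate.
Power ≈ 0.13 → the study is underpowered (power < 0.80).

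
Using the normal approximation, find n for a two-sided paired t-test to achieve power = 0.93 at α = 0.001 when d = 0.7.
n = 47 pairs

Sample size formula (paired t-test, normal approximation):
n = ((z_{α/2} + z_β) / d)²

z_{α/2} = 3.291 (for α = 0.001, two-sided)
z_β = 1.476 (for power = 0.93)
d = 0.7

n = ((3.291 + 1.476) / 0.7)²
n = (6.810)²
n ≈ 46.38
Round up to the next whole number: n = 47 pairs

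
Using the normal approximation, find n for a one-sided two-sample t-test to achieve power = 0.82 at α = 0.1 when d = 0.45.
n = 48 per group

Sample size formula (two-sample t-test, normal approximation):
n = 2 · ((z_α + z_β) / d)²

z_α = 1.282 (for α = 0.1, one-sided)
z_β = 0.915 (for power = 0.82)
d = 0.45

n = 2 · ((1.282 + 0.915) / 0.45)²
n = 2 · (4.882)²
n ≈ 47.67
Round up to the next whole number: n = 48 per group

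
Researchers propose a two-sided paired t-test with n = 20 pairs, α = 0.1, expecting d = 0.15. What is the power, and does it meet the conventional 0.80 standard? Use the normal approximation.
Power ≈ 0.17; the study is underpowered (power < 0.80)

Power calculation (paired t-test, normal approximation):
z_β = d · √n - z_{α/2}
z_β = 0.15 · √20 - 1.645
z_β = 0.15 · 4.472 - 1.645
z_β = -0.974

Power = Φ(z_β) = Φ(-0.974) ≈ 0.165

Effect size d = 0.15 is very small by Cohen's convention (0.2/0.5/0.8).

Threshold: power ≥ 0.80 is conventionally adequate.
Power ≈ 0.17 → the study is underpowered (power < 0.80).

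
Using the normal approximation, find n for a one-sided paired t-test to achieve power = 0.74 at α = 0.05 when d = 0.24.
n = 91 pairs

Sample size formula (paired t-test, normal approximation):
n = ((z_α + z_β) / d)²

z_α = 1.645 (for α = 0.05, one-sided)
z_β = 0.643 (for power = 0.74)
d = 0.24

n = ((1.645 + 0.643) / 0.24)²
n = (9.533)²
n ≈ 90.88
Round up to the next whole number: n = 91 pairs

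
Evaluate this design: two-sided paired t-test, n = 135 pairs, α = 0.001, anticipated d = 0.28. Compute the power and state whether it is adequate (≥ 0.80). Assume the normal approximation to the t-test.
Power ≈ 0.49; the study is underpowered (power < 0.80)

Power calculation (paired t-test, normal approximation):
z_β = d · √n - z_{α/2}
z_β = 0.28 · √135 - 3.291
z_β = 0.28 · 11.619 - 3.291
z_β = -0.037

Power = Φ(z_β) = Φ(-0.037) ≈ 0.485

Effect size d = 0.28 is small by Cohen's convention (0.2/0.5/0.8).

Threshold: power ≥ 0.80 is conventionally adequate.
Power ≈ 0.49 → the study is underpowered (power < 0.80).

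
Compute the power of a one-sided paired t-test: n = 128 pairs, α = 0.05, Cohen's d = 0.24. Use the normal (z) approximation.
Power ≈ 0.86

Power calculation (paired t-test, normal approximation):
z_β = d · √n - z_α
z_β = 0.24 · √128 - 1.645
z_β = 0.24 · 11.314 - 1.645
z_β = 1.070

Power = Φ(z_β) = Φ(1.070) ≈ 0.858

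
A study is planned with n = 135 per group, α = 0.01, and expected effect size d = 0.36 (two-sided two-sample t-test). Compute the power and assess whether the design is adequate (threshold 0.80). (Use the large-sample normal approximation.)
Power ≈ 0.65; the study is underpowered (power < 0.80)

Power calculation (two-sample t-test, normal approximation):
z_β = d · √(n/2) - z_{α/2}
z_β = 0.36 · √(135/2) - 2.576
z_β = 0.36 · 8.216 - 2.576
z_β = 0.382

Power = Φ(z_β) = Φ(0.382) ≈ 0.649

Effect size d = 0.36 is small by Cohen's convention (0.2/0.5/0.8).

Threshold: power ≥ 0.80 is conventionally adequate.
Power ≈ 0.65 → the study is underpowered (power < 0.80).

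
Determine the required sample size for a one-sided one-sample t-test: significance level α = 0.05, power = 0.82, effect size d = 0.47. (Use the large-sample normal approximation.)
n = 30

Sample size formula (one-sample t-test, normal approximation):
n = ((z_α + z_β) / d)²

z_α = 1.645 (for α = 0.05, one-sided)
z_β = 0.915 (for power = 0.82)
d = 0.47

n = ((1.645 + 0.915) / 0.47)²
n = (5.447)²
n ≈ 29.67
Round up to the next whole number: n = 30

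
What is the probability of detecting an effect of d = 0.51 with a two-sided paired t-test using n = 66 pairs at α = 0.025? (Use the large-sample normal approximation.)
Power ≈ 0.97

Power calculation (paired t-test, normal approximation):
z_β = d · √n - z_{α/2}
z_β = 0.51 · √66 - 2.241
z_β = 0.51 · 8.124 - 2.241
z_β = 1.902

Power = Φ(z_β) = Φ(1.902) ≈ 0.971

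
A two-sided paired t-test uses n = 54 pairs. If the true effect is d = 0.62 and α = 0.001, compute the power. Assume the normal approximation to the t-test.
Power ≈ 0.90

Power calculation (paired t-test, normal approximation):
z_β = d · √n - z_{α/2}
z_β = 0.62 · √54 - 3.291
z_β = 0.62 · 7.348 - 3.291
z_β = 1.266

Power = Φ(z_β) = Φ(1.266) ≈ 0.897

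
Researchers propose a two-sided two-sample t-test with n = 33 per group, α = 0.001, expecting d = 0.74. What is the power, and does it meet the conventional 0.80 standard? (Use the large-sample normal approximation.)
Power ≈ 0.39; the study is underpowered (power < 0.80)

Power calculation (two-sample t-test, normal approximation):
z_β = d · √(n/2) - z_{α/2}
z_β = 0.74 · √(33/2) - 3.291
z_β = 0.74 · 4.062 - 3.291
z_β = -0.285

Power = Φ(z_β) = Φ(-0.285) ≈ 0.388

Effect size d = 0.74 is medium by Cohen's convention (0.2/0.5/0.8).

Threshold: power ≥ 0.80 is conventionally adequate.
Power ≈ 0.39 → the study is underpowered (power < 0.80).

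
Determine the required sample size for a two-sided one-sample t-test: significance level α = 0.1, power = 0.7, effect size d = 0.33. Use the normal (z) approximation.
n = 44

Sample size formula (one-sample t-test, normal approximation):
n = ((z_{α/2} + z_β) / d)²

z_{α/2} = 1.645 (for α = 0.1, two-sided)
z_β = 0.524 (for power = 0.7)
d = 0.33

n = ((1.645 + 0.524) / 0.33)²
n = (6.573)²
n ≈ 43.20
Round up to the next whole number: n = 44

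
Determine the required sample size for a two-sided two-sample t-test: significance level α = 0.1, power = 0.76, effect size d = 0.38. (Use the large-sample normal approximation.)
n = 77 per group

Sample size formula (two-sample t-test, normal approximation):
n = 2 · ((z_{α/2} + z_β) / d)²

z_{α/2} = 1.645 (for α = 0.1, two-sided)
z_β = 0.706 (for power = 0.76)
d = 0.38

n = 2 · ((1.645 + 0.706) / 0.38)²
n = 2 · (6.187)²
n ≈ 76.56
Round up to the next whole number: n = 77 per group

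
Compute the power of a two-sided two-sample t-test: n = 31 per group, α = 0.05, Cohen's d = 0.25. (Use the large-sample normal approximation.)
Power ≈ 0.16

Power calculation (two-sample t-test, normal approximation):
z_β = d · √(n/2) - z_{α/2}
z_β = 0.25 · √(31/2) - 1.960
z_β = 0.25 · 3.937 - 1.960
z_β = -0.976

Power = Φ(z_β) = Φ(-0.976) ≈ 0.165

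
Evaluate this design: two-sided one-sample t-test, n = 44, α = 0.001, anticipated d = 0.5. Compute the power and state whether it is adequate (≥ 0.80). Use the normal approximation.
Power ≈ 0.51; the study is underpowered (power < 0.80)

Power calculation (one-sample t-test, normal approximation):
z_β = d · √n - z_{α/2}
z_β = 0.5 · √44 - 3.291
z_β = 0.5 · 6.633 - 3.291
z_β = 0.026

Power = Φ(z_β) = Φ(0.026) ≈ 0.510

Effect size d = 0.5 is medium by Cohen's convention (0.2/0.5/0.8).

Threshold: power ≥ 0.80 is conventionally adequate.
Power ≈ 0.51 → the study is underpowered (power < 0.80).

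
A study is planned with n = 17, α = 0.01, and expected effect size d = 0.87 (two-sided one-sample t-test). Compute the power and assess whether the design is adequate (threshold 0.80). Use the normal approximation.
Power ≈ 0.84; the study is adequately powered (power ≥ 0.80)

Power calculation (one-sample t-test, normal approximation):
z_β = d · √n - z_{α/2}
z_β = 0.87 · √17 - 2.576
z_β = 0.87 · 4.123 - 2.576
z_β = 1.011

Power = Φ(z_β) = Φ(1.011) ≈ 0.844

Effect size d = 0.87 is large by Cohen's convention (0.2/0.5/0.8).

Threshold: power ≥ 0.80 is conventionally adequate.
Power ≈ 0.84 → the study is adequately powered (power ≥ 0.80).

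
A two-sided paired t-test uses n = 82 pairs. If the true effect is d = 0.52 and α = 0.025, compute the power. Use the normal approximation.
Power ≈ 0.99

Power calculation (paired t-test, normal approximation):
z_β = d · √n - z_{α/2}
z_β = 0.52 · √82 - 2.241
z_β = 0.52 · 9.055 - 2.241
z_β = 2.467

Power = Φ(z_β) = Φ(2.467) ≈ 0.993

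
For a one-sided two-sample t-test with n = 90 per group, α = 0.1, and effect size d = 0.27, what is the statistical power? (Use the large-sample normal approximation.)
Power ≈ 0.70

Power calculation (two-sample t-test, normal approximation):
z_β = d · √(n/2) - z_α
z_β = 0.27 · √(90/2) - 1.282
z_β = 0.27 · 6.708 - 1.282
z_β = 0.530

Power = Φ(z_β) = Φ(0.530) ≈ 0.702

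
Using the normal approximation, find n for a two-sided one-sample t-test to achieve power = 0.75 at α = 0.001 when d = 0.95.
n = 18

Sample size formula (one-sample t-test, normal approximation):
n = ((z_{α/2} + z_β) / d)²

z_{α/2} = 3.291 (for α = 0.001, two-sided)
z_β = 0.674 (for power = 0.75)
d = 0.95

n = ((3.291 + 0.674) / 0.95)²
n = (4.174)²
n ≈ 17.42
Round up to the next whole number: n = 18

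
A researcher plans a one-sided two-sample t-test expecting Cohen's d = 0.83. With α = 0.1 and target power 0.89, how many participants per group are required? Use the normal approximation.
n = 19 per group

Sample size formula (two-sample t-test, normal approximation):
n = 2 · ((z_α + z_β) / d)²

z_α = 1.282 (for α = 0.1, one-sided)
z_β = 1.227 (for power = 0.89)
d = 0.83

n = 2 · ((1.282 + 1.227) / 0.83)²
n = 2 · (3.023)²
n ≈ 18.28
Round up to the next whole number: n = 19 per group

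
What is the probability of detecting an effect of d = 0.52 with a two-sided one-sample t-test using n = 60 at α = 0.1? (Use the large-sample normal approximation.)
Power ≈ 0.99

Power calculation (one-sample t-test, normal approximation):
z_β = d · √n - z_{α/2}
z_β = 0.52 · √60 - 1.645
z_β = 0.52 · 7.746 - 1.645
z_β = 2.383

Power = Φ(z_β) = Φ(2.383) ≈ 0.991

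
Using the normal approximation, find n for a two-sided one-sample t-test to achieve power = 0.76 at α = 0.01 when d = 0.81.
n = 17

Sample size formula (one-sample t-test, normal approximation):
n = ((z_{α/2} + z_β) / d)²

z_{α/2} = 2.576 (for α = 0.01, two-sided)
z_β = 0.706 (for power = 0.76)
d = 0.81

n = ((2.576 + 0.706) / 0.81)²
n = (4.052)²
n ≈ 16.42
Round up to the next whole number: n = 17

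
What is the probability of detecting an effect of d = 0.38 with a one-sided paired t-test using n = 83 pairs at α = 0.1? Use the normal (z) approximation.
Power ≈ 0.99

Power calculation (paired t-test, normal approximation):
z_β = d · √n - z_α
z_β = 0.38 · √83 - 1.282
z_β = 0.38 · 9.110 - 1.282
z_β = 2.180

Power = Φ(z_β) = Φ(2.180) ≈ 0.985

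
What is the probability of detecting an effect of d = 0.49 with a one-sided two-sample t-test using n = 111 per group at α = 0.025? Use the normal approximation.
Power ≈ 0.95

Power calculation (two-sample t-test, normal approximation):
z_β = d · √(n/2) - z_α
z_β = 0.49 · √(111/2) - 1.960
z_β = 0.49 · 7.450 - 1.960
z_β = 1.690

Power = Φ(z_β) = Φ(1.690) ≈ 0.955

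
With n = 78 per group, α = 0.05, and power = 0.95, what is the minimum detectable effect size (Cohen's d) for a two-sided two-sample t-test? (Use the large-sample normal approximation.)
d ≈ 0.58

Minimum detectable effect (two-sample t-test, normal approximation):
d = (z_{α/2} + z_β) / √(n/2)
d = (1.960 + 1.645) / √(78/2)
d = 3.605 / 6.245
d ≈ 0.58

By Cohen's convention (0.2 small / 0.5 medium / 0.8 large): medium effect.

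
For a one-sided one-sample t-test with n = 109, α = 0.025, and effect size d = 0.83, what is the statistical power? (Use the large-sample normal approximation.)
Power ≈ 1.00

Power calculation (one-sample t-test, normal approximation):
z_β = d · √n - z_α
z_β = 0.83 · √109 - 1.960
z_β = 0.83 · 10.440 - 1.960
z_β = 6.705

Power = Φ(z_β) = Φ(6.705) ≈ 1.000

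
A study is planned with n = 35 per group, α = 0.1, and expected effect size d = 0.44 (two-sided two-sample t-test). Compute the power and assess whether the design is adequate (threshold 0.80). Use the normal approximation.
Power ≈ 0.58; the study is underpowered (power < 0.80)

Power calculation (two-sample t-test, normal approximation):
z_β = d · √(n/2) - z_{α/2}
z_β = 0.44 · √(35/2) - 1.645
z_β = 0.44 · 4.183 - 1.645
z_β = 0.196

Power = Φ(z_β) = Φ(0.196) ≈ 0.578

Effect size d = 0.44 is small by Cohen's convention (0.2/0.5/0.8).

Threshold: power ≥ 0.80 is conventionally adequate.
Power ≈ 0.58 → the study is underpowered (power < 0.80).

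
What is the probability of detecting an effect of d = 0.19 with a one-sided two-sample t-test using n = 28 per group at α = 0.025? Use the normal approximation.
Power ≈ 0.11

Power calculation (two-sample t-test, normal approximation):
z_β = d · √(n/2) - z_α
z_β = 0.19 · √(28/2) - 1.960
z_β = 0.19 · 3.742 - 1.960
z_β = -1.249

Power = Φ(z_β) = Φ(-1.249) ≈ 0.106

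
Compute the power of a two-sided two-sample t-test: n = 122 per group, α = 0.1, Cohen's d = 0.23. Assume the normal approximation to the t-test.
Power ≈ 0.56

Power calculation (two-sample t-test, normal approximation):
z_β = d · √(n/2) - z_{α/2}
z_β = 0.23 · √(122/2) - 1.645
z_β = 0.23 · 7.810 - 1.645
z_β = 0.152

Power = Φ(z_β) = Φ(0.152) ≈ 0.560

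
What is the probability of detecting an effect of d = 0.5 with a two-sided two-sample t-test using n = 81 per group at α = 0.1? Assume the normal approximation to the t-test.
Power ≈ 0.94

Power calculation (two-sample t-test, normal approximation):
z_β = d · √(n/2) - z_{α/2}
z_β = 0.5 · √(81/2) - 1.645
z_β = 0.5 · 6.364 - 1.645
z_β = 1.537

Power = Φ(z_β) = Φ(1.537) ≈ 0.938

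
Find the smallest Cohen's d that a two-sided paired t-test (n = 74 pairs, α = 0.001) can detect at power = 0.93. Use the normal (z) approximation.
d ≈ 0.55

Minimum detectable effect (paired t-test, normal approximation):
d = (z_{α/2} + z_β) / √n
d = (3.291 + 1.476) / √74
d = 4.766 / 8.602
d ≈ 0.55

By Cohen's convention (0.2 small / 0.5 medium / 0.8 large): medium effect.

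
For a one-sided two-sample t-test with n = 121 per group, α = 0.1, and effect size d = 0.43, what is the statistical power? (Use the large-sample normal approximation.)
Power ≈ 0.98

Power calculation (two-sample t-test, normal approximation):
z_β = d · √(n/2) - z_α
z_β = 0.43 · √(121/2) - 1.282
z_β = 0.43 · 7.778 - 1.282
z_β = 2.063

Power = Φ(z_β) = Φ(2.063) ≈ 0.980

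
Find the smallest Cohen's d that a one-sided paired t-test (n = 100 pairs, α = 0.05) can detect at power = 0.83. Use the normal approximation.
d ≈ 0.26

Minimum detectable effect (paired t-test, normal approximation):
d = (z_α + z_β) / √n
d = (1.645 + 0.954) / √100
d = 2.599 / 10.000
d ≈ 0.26

By Cohen's convention (0.2 small / 0.5 medium / 0.8 large): small effect.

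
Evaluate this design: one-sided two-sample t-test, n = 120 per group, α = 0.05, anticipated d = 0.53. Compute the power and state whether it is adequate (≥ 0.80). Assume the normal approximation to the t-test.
Power ≈ 0.99; the study is adequately powered (power ≥ 0.80)

Power calculation (two-sample t-test, normal approximation):
z_β = d · √(n/2) - z_α
z_β = 0.53 · √(120/2) - 1.645
z_β = 0.53 · 7.746 - 1.645
z_β = 2.461

Power = Φ(z_β) = Φ(2.461) ≈ 0.993

Effect size d = 0.53 is medium by Cohen's convention (0.2/0.5/0.8).

Threshold: power ≥ 0.80 is conventionally adequate.
Power ≈ 0.99 → the study is adequately powered (power ≥ 0.80).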